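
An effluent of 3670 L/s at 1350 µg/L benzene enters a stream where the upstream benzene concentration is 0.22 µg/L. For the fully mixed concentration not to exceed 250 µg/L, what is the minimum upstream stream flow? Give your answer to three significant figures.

Set C_mix = 250: (Q·0.2200 + 3670·1350) / (Q + 3670) = 250
→ Q = 3670·(1350 − 250)/(250 − 0.2200) = 16160 L/s.

16200 L/s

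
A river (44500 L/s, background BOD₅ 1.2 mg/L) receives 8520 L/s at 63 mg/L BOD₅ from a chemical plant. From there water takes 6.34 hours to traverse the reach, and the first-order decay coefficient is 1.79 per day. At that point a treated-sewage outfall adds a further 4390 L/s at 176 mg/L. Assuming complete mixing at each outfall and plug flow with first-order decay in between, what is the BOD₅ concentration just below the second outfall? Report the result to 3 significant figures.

Mass balance: C = (44500·1.200 + 8520·63.00) / 53020 = 590200/53020 = 11.13 mg/L; combined flow 53020 L/s.
First-order decay: C = 11.13·exp(−k·t) = 11.13·0.6232 = 6.937 mg/L.
At the second outfall, C = (53020·6.937 + 4390·176.0) / (53020 + 4390) = 19.86 mg/L.

19.9 mg/L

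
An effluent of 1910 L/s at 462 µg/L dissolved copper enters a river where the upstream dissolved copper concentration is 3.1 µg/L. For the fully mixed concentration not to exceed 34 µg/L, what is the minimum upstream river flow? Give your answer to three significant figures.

Set C_mix = 34: (Q·3.100 + 1910·462.0) / (Q + 1910) = 34
→ Q = 1910·(462.0 − 34)/(34 − 3.100) = 26460 L/s.

26500 L/s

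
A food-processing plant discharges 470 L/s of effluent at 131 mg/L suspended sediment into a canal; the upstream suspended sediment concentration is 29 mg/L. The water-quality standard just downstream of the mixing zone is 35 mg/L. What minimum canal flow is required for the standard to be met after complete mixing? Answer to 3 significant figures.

Set C_mix = 35: (Q·29.00 + 470.0·131.0) / (Q + 470.0) = 35
→ Q = 470.0·(131.0 − 35)/(35 − 29.00) = 7520 L/s.

7520 L/s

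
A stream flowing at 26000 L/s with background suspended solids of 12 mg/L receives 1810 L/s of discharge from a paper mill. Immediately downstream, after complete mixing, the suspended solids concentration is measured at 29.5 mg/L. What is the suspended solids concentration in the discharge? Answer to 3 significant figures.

281 mg/L

Mass balance: 26000·12.00 + 1810·Cₑ = 27810·29.50
→ Cₑ = (27810·29.50 − 26000·12.00) / 1810 = 280.9 mg/L.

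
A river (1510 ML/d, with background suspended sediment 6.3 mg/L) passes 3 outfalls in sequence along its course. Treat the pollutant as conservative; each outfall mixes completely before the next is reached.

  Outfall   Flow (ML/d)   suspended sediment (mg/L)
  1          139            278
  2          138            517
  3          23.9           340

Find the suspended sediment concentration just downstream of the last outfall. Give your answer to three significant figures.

70.5 mg/L

After outfall 1: Q = 1510 + 139.0 = 1649 ML/d; C = (1510·6.300 + 139.0·278.0)/1649 = 29.20 mg/L.
After outfall 2: Q = 1649 + 138.0 = 1787 ML/d; C = (1649·29.20 + 138.0·517.0)/1787 = 66.87 mg/L.
After outfall 3: Q = 1787 + 23.90 = 1811 ML/d; C = (1787·66.87 + 23.90·340.0)/1811 = 70.48 mg/L.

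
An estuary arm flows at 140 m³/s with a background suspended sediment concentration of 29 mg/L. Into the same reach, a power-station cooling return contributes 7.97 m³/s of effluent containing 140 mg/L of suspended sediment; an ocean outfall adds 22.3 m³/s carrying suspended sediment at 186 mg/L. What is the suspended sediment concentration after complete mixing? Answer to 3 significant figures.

54.8 mg/L

Mass balance: C = (140.0·29.00 + 7.970·140.0 + 22.30·186.0) / 170.3 = 9324/170.3 = 54.76 mg/L.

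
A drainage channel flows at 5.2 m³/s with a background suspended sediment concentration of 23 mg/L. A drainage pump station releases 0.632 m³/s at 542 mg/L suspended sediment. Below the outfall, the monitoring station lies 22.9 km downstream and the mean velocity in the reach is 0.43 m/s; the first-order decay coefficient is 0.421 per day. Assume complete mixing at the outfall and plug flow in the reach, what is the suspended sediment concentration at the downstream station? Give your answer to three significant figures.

61.1 mg/L

After mixing, C = (5.200·23.00 + 0.6320·542.0) / 5.832 = 462.1/5.832 = 79.24 mg/L.
Travel time t = 22.9·1000 / 0.43 = 53260 s = 14.79 h.
First-order decay: C = 79.24·exp(−k·t) = 79.24·0.7714 = 61.13 mg/L.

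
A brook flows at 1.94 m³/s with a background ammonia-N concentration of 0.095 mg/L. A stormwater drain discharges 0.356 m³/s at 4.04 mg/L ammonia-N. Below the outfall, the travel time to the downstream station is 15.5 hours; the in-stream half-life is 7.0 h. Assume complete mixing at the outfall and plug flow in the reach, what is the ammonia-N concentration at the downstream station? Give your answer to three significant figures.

Mixed concentration C = ΣQC/ΣQ = (1.940·0.09500 + 0.3560·4.040) / 2.296 = 1.623/2.296 = 0.7067 mg/L.
Half-life 7.0 h → k = ln 2 / 7.0 = 0.09902 h⁻¹ = 2.377 d⁻¹.
First-order decay: C = 0.7067·exp(−k·t) = 0.7067·0.2155 = 0.1523 mg/L.

0.152 mg/L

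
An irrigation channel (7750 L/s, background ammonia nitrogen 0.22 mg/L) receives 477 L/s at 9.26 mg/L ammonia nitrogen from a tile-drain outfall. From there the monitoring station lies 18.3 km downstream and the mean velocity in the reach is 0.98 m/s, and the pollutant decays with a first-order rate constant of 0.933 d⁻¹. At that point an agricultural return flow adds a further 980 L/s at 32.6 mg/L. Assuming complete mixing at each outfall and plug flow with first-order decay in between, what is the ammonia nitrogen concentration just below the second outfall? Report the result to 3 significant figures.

Conservation of mass: C = (7750·0.2200 + 477.0·9.260) / 8227 = 6122/8227 = 0.7441 mg/L; combined flow 8227 L/s.
Travel time t = 18.3·1000 / 0.98 = 18670 s = 5.187 h.
Applying C = C₀e^(−kt): 0.7441 × 0.8174 = 0.6082 mg/L.
At the second outfall, C = (8227·0.6082 + 980.0·32.60) / (8227 + 980.0) = 4.013 mg/L.

4.01 mg/L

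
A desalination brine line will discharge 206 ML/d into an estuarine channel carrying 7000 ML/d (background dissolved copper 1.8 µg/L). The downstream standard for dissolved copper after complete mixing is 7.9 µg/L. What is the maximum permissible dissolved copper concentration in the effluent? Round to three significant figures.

At the limit, (Qr·Cr + Qe·Cₑ)/(Qr + Qe) = 7.9:
Cₑ = (7206·7.9 − 7000·1.800) / 206.0 = 215.2 µg/L.

215 µg/L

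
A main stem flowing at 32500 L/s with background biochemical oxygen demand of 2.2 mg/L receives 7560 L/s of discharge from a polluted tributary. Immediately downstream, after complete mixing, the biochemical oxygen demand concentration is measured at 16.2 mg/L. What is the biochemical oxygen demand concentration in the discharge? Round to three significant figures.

Mass balance: 32500·2.200 + 7560·Cₑ = 40060·16.20
→ Cₑ = (40060·16.20 − 32500·2.200) / 7560 = 76.39 mg/L.

76.4 mg/L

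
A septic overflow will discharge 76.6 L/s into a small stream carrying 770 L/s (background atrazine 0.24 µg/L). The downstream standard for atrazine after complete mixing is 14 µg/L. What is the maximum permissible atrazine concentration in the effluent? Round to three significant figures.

152 µg/L

At the limit, (Qr·Cr + Qe·Cₑ)/(Qr + Qe) = 14:
Cₑ = (846.6·14 − 770.0·0.2400) / 76.60 = 152.3 µg/L.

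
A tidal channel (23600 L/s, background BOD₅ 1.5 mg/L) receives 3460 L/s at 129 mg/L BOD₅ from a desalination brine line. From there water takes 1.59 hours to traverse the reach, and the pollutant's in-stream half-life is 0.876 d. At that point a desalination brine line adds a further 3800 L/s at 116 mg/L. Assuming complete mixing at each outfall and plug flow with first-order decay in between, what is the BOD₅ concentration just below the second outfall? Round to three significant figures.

29.1 mg/L

Mass balance: C = (23600·1.500 + 3460·129.0) / 27060 = 481700/27060 = 17.80 mg/L; combined flow 27060 L/s.
Half-life 0.876 d → k = ln 2 / 0.876 = 0.7913 d⁻¹.
After decay, C = 17.80 × e^(−kt) = 17.80 × 0.9489 = 16.89 mg/L.
At the second outfall, C = (27060·16.89 + 3800·116.0) / (27060 + 3800) = 29.10 mg/L.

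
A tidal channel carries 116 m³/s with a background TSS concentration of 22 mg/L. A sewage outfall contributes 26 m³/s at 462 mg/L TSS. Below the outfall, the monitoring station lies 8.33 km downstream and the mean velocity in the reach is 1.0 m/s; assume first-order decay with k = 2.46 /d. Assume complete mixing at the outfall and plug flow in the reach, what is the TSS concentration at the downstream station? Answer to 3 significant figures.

80.9 mg/L

After mixing, C = (116.0·22.00 + 26.00·462.0) / 142.0 = 14560/142.0 = 102.6 mg/L.
Travel time t = 8.33·1000 / 1.0 = 8330 s = 2.314 h.
After decay, C = 102.6 × e^(−kt) = 102.6 × 0.7889 = 80.91 mg/L.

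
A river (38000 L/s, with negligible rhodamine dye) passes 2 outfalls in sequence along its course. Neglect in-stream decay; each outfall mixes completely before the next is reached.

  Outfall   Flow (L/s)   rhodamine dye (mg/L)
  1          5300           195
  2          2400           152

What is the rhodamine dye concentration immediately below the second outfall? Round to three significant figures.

30.6 mg/L

Below outfall 1: Q → 43300 L/s, C = (38000·0 + 5300·195.0)/43300 = 23.87 mg/L.
Below outfall 2: Q → 45700 L/s, C = (43300·23.87 + 2400·152.0)/45700 = 30.60 mg/L.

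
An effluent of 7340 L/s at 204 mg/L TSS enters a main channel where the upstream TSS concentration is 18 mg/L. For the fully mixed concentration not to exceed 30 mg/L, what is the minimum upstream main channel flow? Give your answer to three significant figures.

Set C_mix = 30: (Q·18.00 + 7340·204.0) / (Q + 7340) = 30
→ Q = 7340·(204.0 − 30)/(30 − 18.00) = 106400 L/s.

106000 L/s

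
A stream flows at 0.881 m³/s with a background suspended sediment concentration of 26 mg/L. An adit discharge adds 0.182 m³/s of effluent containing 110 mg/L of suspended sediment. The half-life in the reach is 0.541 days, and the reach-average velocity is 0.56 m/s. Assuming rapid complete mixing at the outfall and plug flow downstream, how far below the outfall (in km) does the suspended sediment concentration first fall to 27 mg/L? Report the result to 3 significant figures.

15.2 km

Mass balance: C = (0.8810·26.00 + 0.1820·110.0) / 1.063 = 42.93/1.063 = 40.38 mg/L.
Half-life 0.541 d → k = ln 2 / 0.541 = 1.281 d⁻¹.
Set 40.38·exp(−k·t) = 27 → t = ln(40.38/27)/k = 27150 s = 7.540 h.
Distance = v·t = 0.56·27150 = 15200 m = 15.20 km.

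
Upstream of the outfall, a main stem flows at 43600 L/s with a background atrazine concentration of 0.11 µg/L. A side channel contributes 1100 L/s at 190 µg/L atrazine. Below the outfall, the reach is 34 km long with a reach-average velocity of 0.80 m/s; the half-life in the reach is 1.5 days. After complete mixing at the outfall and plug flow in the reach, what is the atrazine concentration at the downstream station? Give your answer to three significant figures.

Mass balance: C = (43600·0.1100 + 1100·190.0) / 44700 = 213800/44700 = 4.783 µg/L.
Travel time t = 34·1000 / 0.80 = 42500 s = 11.81 h.
Half-life 1.5 d → k = ln 2 / 1.5 = 0.4621 d⁻¹.
Applying C = C₀e^(−kt): 4.783 × 0.7967 = 3.810 µg/L.

3.81 µg/L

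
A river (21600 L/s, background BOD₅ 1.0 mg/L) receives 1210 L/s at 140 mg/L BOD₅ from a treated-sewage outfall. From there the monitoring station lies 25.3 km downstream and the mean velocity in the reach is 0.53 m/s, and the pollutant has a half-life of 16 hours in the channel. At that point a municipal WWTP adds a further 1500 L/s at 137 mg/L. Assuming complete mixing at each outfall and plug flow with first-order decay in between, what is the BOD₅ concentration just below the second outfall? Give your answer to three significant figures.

Conservation of mass: C = (21600·1.000 + 1210·140.0) / 22810 = 191000/22810 = 8.374 mg/L; combined flow 22810 L/s.
Travel time t = 25.3·1000 / 0.53 = 47740 s = 13.26 h.
Half-life 16 h → k = ln 2 / 16 = 0.04332 h⁻¹ = 1.040 d⁻¹.
First-order decay: C = 8.374·exp(−k·t) = 8.374·0.5630 = 4.714 mg/L.
Second outfall: C = (22810·4.714 + 1500·137.0)/24310 = 12.88 mg/L.

12.9 mg/L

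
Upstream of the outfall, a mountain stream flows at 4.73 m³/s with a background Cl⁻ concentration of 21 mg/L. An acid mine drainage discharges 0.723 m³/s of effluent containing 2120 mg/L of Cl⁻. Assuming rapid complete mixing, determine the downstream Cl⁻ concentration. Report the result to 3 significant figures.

299 mg/L

Conservation of mass: C = (4.730·21.00 + 0.7230·2120) / 5.453 = 1632/5.453 = 299.3 mg/L.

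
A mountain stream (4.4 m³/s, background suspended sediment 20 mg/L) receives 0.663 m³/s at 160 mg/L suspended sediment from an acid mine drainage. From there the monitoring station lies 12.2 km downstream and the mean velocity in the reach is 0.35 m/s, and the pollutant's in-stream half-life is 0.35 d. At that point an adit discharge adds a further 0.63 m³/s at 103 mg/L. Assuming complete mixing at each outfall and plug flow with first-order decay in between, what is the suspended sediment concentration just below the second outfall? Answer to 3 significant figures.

26.7 mg/L

After mixing, C = (4.400·20.00 + 0.6630·160.0) / 5.063 = 194.1/5.063 = 38.33 mg/L; combined flow 5.063 m³/s.
Travel time t = 12.2·1000 / 0.35 = 34860 s = 9.683 h.
Half-life 0.35 d → k = ln 2 / 0.35 = 1.980 d⁻¹.
First-order decay: C = 38.33·exp(−k·t) = 38.33·0.4498 = 17.24 mg/L.
At the second outfall, C = (5.063·17.24 + 0.6300·103.0) / (5.063 + 0.6300) = 26.73 mg/L.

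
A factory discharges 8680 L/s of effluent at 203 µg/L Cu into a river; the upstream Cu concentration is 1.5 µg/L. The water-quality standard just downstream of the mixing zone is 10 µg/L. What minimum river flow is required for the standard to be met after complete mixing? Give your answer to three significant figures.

Set C_mix = 10: (Q·1.500 + 8680·203.0) / (Q + 8680) = 10
→ Q = 8680·(203.0 − 10)/(10 − 1.500) = 197100 L/s.

197000 L/s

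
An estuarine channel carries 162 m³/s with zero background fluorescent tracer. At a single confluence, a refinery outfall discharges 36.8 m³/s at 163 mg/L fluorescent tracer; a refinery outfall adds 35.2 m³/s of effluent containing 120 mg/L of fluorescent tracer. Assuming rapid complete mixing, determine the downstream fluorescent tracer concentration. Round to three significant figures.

43.7 mg/L

Mixed concentration C = ΣQC/ΣQ = (162.0·0 + 36.80·163.0 + 35.20·120.0) / 234.0 = 10220/234.0 = 43.69 mg/L.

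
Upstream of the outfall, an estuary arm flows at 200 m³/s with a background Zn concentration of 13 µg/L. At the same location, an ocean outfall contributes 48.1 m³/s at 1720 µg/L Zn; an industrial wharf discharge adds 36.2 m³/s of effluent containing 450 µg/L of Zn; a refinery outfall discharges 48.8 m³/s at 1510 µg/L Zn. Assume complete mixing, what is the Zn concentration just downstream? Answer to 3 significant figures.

526 µg/L

Conservation of mass: C = (200.0·13.00 + 48.10·1720 + 36.20·450.0 + 48.80·1510) / 333.1 = 175300/333.1 = 526.3 µg/L.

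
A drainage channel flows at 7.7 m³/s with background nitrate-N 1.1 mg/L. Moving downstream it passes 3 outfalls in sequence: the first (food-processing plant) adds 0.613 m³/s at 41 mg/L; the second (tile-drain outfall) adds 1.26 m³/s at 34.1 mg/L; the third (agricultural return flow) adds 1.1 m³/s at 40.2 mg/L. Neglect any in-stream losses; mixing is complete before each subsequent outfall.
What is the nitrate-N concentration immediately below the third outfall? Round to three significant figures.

11.3 mg/L

Below outfall 1: Q → 8.313 m³/s, C = (7.700·1.100 + 0.6130·41.00)/8.313 = 4.042 mg/L.
Below outfall 2: Q → 9.573 m³/s, C = (8.313·4.042 + 1.260·34.10)/9.573 = 7.998 mg/L.
Below outfall 3: Q → 10.67 m³/s, C = (9.573·7.998 + 1.100·40.20)/10.67 = 11.32 mg/L.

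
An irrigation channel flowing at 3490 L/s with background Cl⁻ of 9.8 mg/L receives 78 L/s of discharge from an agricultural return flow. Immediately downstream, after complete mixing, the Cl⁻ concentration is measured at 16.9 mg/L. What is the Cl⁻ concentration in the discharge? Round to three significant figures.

335 mg/L

Mass balance: 3490·9.800 + 78.00·Cₑ = 3568·16.90
→ Cₑ = (3568·16.90 − 3490·9.800) / 78.00 = 334.6 mg/L.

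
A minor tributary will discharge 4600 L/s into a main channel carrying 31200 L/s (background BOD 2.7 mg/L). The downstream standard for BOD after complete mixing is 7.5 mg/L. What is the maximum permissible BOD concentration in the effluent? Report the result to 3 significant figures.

At the limit, (Qr·Cr + Qe·Cₑ)/(Qr + Qe) = 7.5:
Cₑ = (35800·7.5 − 31200·2.700) / 4600 = 40.06 mg/L.

40.1 mg/L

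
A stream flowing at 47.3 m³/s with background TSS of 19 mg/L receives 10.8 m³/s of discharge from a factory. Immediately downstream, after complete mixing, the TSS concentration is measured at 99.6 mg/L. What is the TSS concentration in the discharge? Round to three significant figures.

Mass balance: 47.30·19.00 + 10.80·Cₑ = 58.10·99.60
→ Cₑ = (58.10·99.60 − 47.30·19.00) / 10.80 = 452.6 mg/L.

453 mg/L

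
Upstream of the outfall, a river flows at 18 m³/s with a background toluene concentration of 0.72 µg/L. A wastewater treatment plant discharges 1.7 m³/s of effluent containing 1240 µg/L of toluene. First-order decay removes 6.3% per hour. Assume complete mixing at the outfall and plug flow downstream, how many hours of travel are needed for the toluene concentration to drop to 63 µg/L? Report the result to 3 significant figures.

8.24 h

Conservation of mass: C = (18.00·0.7200 + 1.700·1240) / 19.70 = 2121/19.70 = 107.7 µg/L.
6.3%/h lost → k = −ln(1 − 0.063) = 0.06507 h⁻¹.
107.7·exp(−k·t) = 63 → t = ln(107.7/63)/k = 29650 s = 8.235 h.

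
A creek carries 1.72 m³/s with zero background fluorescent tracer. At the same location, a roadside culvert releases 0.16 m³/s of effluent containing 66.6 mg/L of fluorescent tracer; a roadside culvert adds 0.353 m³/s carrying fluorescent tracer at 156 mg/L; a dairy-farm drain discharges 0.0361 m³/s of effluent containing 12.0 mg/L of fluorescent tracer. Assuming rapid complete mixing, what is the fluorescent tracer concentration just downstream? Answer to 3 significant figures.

29.2 mg/L

Mass balance: C = (1.720·0 + 0.1600·66.60 + 0.3530·156.0 + 0.03610·12.00) / 2.269 = 66.16/2.269 = 29.16 mg/L.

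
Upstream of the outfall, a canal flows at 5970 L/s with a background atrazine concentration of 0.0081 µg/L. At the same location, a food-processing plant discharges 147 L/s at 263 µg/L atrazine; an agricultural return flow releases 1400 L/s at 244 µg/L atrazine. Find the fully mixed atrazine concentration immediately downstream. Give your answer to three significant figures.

50.6 µg/L

Conservation of mass: C = (5970·0.008100 + 147.0·263.0 + 1400·244.0) / 7517 = 380300/7517 = 50.59 µg/L.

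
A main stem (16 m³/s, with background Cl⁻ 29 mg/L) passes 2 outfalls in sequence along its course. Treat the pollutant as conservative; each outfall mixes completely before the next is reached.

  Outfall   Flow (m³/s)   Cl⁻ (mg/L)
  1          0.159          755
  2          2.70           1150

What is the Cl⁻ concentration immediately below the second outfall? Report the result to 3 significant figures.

After outfall 1: Q = 16.00 + 0.1590 = 16.16 m³/s; C = (16.00·29.00 + 0.1590·755.0)/16.16 = 36.14 mg/L.
After outfall 2: Q = 16.16 + 2.700 = 18.86 m³/s; C = (16.16·36.14 + 2.700·1150)/18.86 = 195.6 mg/L.

196 mg/L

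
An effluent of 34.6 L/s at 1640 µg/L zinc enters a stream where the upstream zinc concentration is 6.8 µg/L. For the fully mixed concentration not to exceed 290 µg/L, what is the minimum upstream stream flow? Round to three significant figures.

165 L/s

Set C_mix = 290: (Q·6.800 + 34.60·1640) / (Q + 34.60) = 290
→ Q = 34.60·(1640 − 290)/(290 − 6.800) = 164.9 L/s.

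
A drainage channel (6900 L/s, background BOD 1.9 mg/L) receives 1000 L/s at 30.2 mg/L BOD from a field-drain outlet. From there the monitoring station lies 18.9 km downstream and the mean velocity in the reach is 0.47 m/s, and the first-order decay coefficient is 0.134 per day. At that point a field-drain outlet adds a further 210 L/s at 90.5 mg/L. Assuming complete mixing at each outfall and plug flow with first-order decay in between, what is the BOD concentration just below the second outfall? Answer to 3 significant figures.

7.36 mg/L

Mixed concentration C = ΣQC/ΣQ = (6900·1.900 + 1000·30.20) / 7900 = 43310/7900 = 5.482 mg/L; combined flow 7900 L/s.
Travel time t = 18.9·1000 / 0.47 = 40210 s = 11.17 h.
After decay, C = 5.482 × e^(−kt) = 5.482 × 0.9395 = 5.151 mg/L.
Second outfall: C = (7900·5.151 + 210.0·90.50)/8110 = 7.361 mg/L.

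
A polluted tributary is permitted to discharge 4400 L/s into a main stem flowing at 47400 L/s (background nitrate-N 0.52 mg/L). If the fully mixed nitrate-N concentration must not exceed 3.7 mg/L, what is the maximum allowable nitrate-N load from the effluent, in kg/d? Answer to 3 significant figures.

Mass balance at the limit: 47400·0.5200 + 4400·Cₑ = 51800·3.7 → Cₑ = 37.96 mg/L.
4400 L/s = 4.400 m³/s. Load = 4.400 m³/s × 37.96 g/m³ × 86 400 s/d = 14430 kg/d.

14400 kg/d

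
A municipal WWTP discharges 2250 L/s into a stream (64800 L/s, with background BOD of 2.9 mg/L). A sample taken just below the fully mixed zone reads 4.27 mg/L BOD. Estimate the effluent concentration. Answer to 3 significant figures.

43.7 mg/L

Mass balance: 64800·2.900 + 2250·Cₑ = 67050·4.270
→ Cₑ = (67050·4.270 − 64800·2.900) / 2250 = 43.73 mg/L.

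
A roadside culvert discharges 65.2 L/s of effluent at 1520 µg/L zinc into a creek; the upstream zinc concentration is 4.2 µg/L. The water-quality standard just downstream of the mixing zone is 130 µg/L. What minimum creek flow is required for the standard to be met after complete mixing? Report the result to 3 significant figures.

Set C_mix = 130: (Q·4.200 + 65.20·1520) / (Q + 65.20) = 130
→ Q = 65.20·(1520 − 130)/(130 − 4.200) = 720.4 L/s.

720 L/s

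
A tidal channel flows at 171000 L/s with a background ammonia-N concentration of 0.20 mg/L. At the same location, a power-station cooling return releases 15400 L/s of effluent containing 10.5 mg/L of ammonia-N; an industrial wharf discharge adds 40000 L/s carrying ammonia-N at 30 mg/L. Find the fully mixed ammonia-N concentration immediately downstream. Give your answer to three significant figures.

Flow-weighted average: C = (171000·0.2000 + 15400·10.50 + 40000·30.00) / 226400 = 1396000/226400 = 6.166 mg/L.

6.17 mg/L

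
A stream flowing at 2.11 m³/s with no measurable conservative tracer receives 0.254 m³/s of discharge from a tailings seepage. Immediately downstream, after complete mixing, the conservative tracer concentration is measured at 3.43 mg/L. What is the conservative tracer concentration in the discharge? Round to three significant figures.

31.9 mg/L

Mass balance: 2.110·0 + 0.2540·Cₑ = 2.364·3.430
→ Cₑ = (2.364·3.430 − 2.110·0) / 0.2540 = 31.92 mg/L.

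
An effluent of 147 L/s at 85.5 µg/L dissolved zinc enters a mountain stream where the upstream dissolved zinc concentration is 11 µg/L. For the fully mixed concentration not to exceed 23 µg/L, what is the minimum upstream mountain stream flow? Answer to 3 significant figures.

Set C_mix = 23: (Q·11.00 + 147.0·85.50) / (Q + 147.0) = 23
→ Q = 147.0·(85.50 − 23)/(23 − 11.00) = 765.6 L/s.

766 L/s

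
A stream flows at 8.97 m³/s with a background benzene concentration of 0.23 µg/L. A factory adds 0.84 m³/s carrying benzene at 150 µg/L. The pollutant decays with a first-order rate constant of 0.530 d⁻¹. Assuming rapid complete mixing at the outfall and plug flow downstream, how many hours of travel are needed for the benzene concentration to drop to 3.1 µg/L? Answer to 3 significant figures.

65.1 h

Mass balance: C = (8.970·0.2300 + 0.8400·150.0) / 9.810 = 128.1/9.810 = 13.05 µg/L.
13.05·exp(−k·t) = 3.1 → t = ln(13.05/3.1)/k = 234400 s = 65.10 h.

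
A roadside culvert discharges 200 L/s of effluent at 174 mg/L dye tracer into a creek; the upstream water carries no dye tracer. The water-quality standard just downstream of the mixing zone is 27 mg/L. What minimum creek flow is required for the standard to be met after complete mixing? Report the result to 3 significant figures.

1090 L/s

Set C_mix = 27: (Q·0 + 200.0·174.0) / (Q + 200.0) = 27
→ Q = 200.0·(174.0 − 27)/(27 − 0) = 1089 L/s.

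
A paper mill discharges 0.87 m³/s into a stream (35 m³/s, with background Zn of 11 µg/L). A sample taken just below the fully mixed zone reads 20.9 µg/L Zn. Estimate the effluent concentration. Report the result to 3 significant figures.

Mass balance: 35.00·11.00 + 0.8700·Cₑ = 35.87·20.90
→ Cₑ = (35.87·20.90 − 35.00·11.00) / 0.8700 = 419.2 µg/L.

419 µg/L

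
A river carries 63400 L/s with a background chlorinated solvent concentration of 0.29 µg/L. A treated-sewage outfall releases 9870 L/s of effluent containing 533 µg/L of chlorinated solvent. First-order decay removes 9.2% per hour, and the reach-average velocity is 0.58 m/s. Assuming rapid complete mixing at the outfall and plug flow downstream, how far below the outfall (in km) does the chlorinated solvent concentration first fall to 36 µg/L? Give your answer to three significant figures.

15.0 km

After mixing, C = (63400·0.2900 + 9870·533.0) / 73270 = 5279000/73270 = 72.05 µg/L.
9.2%/h lost → k = −ln(1 − 0.092) = 0.09651 h⁻¹.
Set 72.05·exp(−k·t) = 36 → t = ln(72.05/36)/k = 25880 s = 7.189 h.
Distance = v·t = 0.58·25880 = 15010 m = 15.01 km.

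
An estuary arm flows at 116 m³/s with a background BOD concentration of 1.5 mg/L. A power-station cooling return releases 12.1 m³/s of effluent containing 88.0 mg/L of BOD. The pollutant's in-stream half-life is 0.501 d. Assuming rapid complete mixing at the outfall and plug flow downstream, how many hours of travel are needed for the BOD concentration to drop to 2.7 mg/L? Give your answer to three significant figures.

Conservation of mass: C = (116.0·1.500 + 12.10·88.00) / 128.1 = 1239/128.1 = 9.671 mg/L.
Half-life 0.501 d → k = ln 2 / 0.501 = 1.384 d⁻¹.
9.671·exp(−k·t) = 2.7 → t = ln(9.671/2.7)/k = 79670 s = 22.13 h.

22.1 h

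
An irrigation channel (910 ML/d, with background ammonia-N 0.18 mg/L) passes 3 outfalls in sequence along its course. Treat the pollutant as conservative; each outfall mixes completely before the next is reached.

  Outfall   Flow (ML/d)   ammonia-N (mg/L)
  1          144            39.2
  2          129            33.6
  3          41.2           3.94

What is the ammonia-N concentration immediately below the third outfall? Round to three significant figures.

8.42 mg/L

After outfall 1: Q = 910.0 + 144.0 = 1054 ML/d; C = (910.0·0.1800 + 144.0·39.20)/1054 = 5.511 mg/L.
After outfall 2: Q = 1054 + 129.0 = 1183 ML/d; C = (1054·5.511 + 129.0·33.60)/1183 = 8.574 mg/L.
After outfall 3: Q = 1183 + 41.20 = 1224 ML/d; C = (1183·8.574 + 41.20·3.940)/1224 = 8.418 mg/L.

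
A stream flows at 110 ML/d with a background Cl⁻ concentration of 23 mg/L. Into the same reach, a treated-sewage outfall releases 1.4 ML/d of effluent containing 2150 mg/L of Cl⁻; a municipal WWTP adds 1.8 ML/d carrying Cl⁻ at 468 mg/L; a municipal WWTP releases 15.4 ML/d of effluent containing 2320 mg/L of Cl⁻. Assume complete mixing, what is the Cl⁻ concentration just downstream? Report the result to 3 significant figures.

327 mg/L

Flow-weighted average: C = (110.0·23.00 + 1.400·2150 + 1.800·468.0 + 15.40·2320) / 128.6 = 42110/128.6 = 327.5 mg/L.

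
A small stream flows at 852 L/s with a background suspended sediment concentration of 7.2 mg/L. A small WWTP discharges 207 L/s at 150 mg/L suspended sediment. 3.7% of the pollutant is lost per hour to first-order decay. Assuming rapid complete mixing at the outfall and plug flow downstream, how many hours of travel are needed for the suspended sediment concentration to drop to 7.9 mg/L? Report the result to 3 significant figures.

After mixing, C = (852.0·7.200 + 207.0·150.0) / 1059 = 37180/1059 = 35.11 mg/L.
3.7%/h lost → k = −ln(1 − 0.037) = 0.03770 h⁻¹.
35.11·exp(−k·t) = 7.9 → t = ln(35.11/7.9)/k = 142400 s = 39.57 h.

39.6 h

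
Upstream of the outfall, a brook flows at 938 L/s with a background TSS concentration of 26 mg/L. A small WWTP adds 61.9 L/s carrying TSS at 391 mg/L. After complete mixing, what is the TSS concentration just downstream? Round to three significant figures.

Conservation of mass: C = (938.0·26.00 + 61.90·391.0) / 999.9 = 48590/999.9 = 48.60 mg/L.

48.6 mg/L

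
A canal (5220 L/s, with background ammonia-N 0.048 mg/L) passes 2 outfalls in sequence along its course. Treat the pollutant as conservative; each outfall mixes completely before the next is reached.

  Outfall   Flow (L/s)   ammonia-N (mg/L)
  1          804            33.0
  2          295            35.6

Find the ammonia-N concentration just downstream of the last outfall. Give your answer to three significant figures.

After outfall 1: Q = 5220 + 804.0 = 6024 L/s; C = (5220·0.04800 + 804.0·33.00)/6024 = 4.446 mg/L.
After outfall 2: Q = 6024 + 295.0 = 6319 L/s; C = (6024·4.446 + 295.0·35.60)/6319 = 5.900 mg/L.

5.90 mg/L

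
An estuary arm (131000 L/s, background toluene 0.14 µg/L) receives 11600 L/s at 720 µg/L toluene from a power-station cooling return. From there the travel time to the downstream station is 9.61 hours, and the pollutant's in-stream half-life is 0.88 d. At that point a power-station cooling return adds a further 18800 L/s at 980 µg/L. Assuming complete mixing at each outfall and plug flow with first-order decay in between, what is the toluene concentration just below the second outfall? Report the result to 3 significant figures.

152 µg/L

After mixing, C = (131000·0.1400 + 11600·720.0) / 142600 = 8370000/142600 = 58.70 µg/L; combined flow 142600 L/s.
Half-life 0.88 d → k = ln 2 / 0.88 = 0.7877 d⁻¹.
After decay, C = 58.70 × e^(−kt) = 58.70 × 0.7295 = 42.82 µg/L.
At the second outfall, C = (142600·42.82 + 18800·980.0) / (142600 + 18800) = 152.0 µg/L.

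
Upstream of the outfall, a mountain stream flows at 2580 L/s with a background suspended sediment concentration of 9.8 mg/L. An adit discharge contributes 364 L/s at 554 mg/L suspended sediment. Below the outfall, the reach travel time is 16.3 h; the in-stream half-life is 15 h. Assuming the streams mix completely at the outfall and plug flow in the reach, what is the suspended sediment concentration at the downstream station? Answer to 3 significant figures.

36.3 mg/L

After mixing, C = (2580·9.800 + 364.0·554.0) / 2944 = 226900/2944 = 77.09 mg/L.
Half-life 15 h → k = ln 2 / 15 = 0.04621 h⁻¹ = 1.109 d⁻¹.
Decay over the reach: 77.09·exp(−kt) = 77.09·0.4708 = 36.30 mg/L.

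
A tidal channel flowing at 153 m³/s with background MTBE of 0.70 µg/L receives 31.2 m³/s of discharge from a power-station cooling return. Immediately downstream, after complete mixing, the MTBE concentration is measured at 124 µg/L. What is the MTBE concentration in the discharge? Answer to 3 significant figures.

Mass balance: 153.0·0.7000 + 31.20·Cₑ = 184.2·124.0
→ Cₑ = (184.2·124.0 − 153.0·0.7000) / 31.20 = 728.6 µg/L.

729 µg/L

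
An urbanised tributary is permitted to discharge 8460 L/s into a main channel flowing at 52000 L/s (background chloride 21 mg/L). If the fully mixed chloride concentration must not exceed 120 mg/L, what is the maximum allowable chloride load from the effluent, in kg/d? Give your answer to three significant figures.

Mass balance at the limit: 52000·21.00 + 8460·Cₑ = 60460·120 → Cₑ = 728.5 mg/L.
8460 L/s = 8.460 m³/s. Load = 8.460 m³/s × 728.5 g/m³ × 86 400 s/d = 532500 kg/d.

533000 kg/d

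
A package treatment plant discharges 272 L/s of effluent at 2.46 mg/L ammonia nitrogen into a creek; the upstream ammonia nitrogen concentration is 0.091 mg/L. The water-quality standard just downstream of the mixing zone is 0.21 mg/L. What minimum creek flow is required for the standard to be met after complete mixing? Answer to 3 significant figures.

Set C_mix = 0.21: (Q·0.09100 + 272.0·2.460) / (Q + 272.0) = 0.21
→ Q = 272.0·(2.460 − 0.21)/(0.21 − 0.09100) = 5143 L/s.

5140 L/s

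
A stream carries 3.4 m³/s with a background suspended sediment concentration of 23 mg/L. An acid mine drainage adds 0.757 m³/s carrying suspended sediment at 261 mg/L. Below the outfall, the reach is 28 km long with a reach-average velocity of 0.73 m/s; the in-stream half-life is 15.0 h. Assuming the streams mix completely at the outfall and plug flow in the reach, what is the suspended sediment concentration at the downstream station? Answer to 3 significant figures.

40.5 mg/L

Mass balance: C = (3.400·23.00 + 0.7570·261.0) / 4.157 = 275.8/4.157 = 66.34 mg/L.
Travel time t = 28·1000 / 0.73 = 38360 s = 10.65 h.
Half-life 15.0 h → k = ln 2 / 15.0 = 0.04621 h⁻¹ = 1.109 d⁻¹.
First-order decay: C = 66.34·exp(−k·t) = 66.34·0.6112 = 40.55 mg/L.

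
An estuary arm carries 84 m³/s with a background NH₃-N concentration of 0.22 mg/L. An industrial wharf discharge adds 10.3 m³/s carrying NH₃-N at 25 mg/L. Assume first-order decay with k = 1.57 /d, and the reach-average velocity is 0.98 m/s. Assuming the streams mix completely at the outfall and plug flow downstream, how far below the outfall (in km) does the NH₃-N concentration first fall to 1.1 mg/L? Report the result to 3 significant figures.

52.8 km

Conservation of mass: C = (84.00·0.2200 + 10.30·25.00) / 94.30 = 276.0/94.30 = 2.927 mg/L.
Set 2.927·exp(−k·t) = 1.1 → t = ln(2.927/1.1)/k = 53850 s = 14.96 h.
Distance = v·t = 0.98·53850 = 52770 m = 52.77 km.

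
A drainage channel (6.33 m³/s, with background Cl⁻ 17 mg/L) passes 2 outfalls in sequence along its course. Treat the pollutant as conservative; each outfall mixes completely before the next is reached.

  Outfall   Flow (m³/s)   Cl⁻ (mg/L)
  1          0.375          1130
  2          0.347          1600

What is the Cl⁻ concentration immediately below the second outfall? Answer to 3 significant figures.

154 mg/L

After outfall 1: Q = 6.330 + 0.3750 = 6.705 m³/s; C = (6.330·17.00 + 0.3750·1130)/6.705 = 79.25 mg/L.
After outfall 2: Q = 6.705 + 0.3470 = 7.052 m³/s; C = (6.705·79.25 + 0.3470·1600)/7.052 = 154.1 mg/L.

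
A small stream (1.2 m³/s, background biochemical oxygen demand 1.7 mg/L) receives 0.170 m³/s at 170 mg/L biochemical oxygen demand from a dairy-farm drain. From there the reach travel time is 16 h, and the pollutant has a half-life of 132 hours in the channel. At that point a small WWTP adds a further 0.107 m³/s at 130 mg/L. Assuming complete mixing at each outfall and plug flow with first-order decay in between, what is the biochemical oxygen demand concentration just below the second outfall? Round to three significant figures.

28.7 mg/L

Mixed concentration C = ΣQC/ΣQ = (1.200·1.700 + 0.1700·170.0) / 1.370 = 30.94/1.370 = 22.58 mg/L; combined flow 1.370 m³/s.
Half-life 132 h → k = ln 2 / 132 = 0.005251 h⁻¹ = 0.1260 d⁻¹.
After decay, C = 22.58 × e^(−kt) = 22.58 × 0.9194 = 20.76 mg/L.
Second outfall: C = (1.370·20.76 + 0.1070·130.0)/1.477 = 28.68 mg/L.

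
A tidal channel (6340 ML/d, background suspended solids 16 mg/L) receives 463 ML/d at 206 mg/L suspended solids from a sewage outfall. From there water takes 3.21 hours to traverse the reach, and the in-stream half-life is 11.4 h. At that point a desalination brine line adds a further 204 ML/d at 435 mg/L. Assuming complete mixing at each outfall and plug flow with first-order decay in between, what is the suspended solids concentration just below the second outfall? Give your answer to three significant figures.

Mixed concentration C = ΣQC/ΣQ = (6340·16.00 + 463.0·206.0) / 6803 = 196800/6803 = 28.93 mg/L; combined flow 6803 ML/d.
Half-life 11.4 h → k = ln 2 / 11.4 = 0.06080 h⁻¹ = 1.459 d⁻¹.
First-order decay: C = 28.93·exp(−k·t) = 28.93·0.8227 = 23.80 mg/L.
At the second outfall, C = (6803·23.80 + 204.0·435.0) / (6803 + 204.0) = 35.77 mg/L.

35.8 mg/L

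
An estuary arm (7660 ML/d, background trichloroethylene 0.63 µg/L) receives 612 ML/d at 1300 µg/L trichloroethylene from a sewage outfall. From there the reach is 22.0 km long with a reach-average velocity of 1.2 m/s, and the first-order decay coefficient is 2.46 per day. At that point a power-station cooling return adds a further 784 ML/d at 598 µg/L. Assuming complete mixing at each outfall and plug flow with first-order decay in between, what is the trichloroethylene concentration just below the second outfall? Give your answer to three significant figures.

104 µg/L

Conservation of mass: C = (7660·0.6300 + 612.0·1300) / 8272 = 800400/8272 = 96.76 µg/L; combined flow 8272 ML/d.
Travel time t = 22.0·1000 / 1.2 = 18330 s = 5.093 h.
Applying C = C₀e^(−kt): 96.76 × 0.5933 = 57.41 µg/L.
Second outfall: C = (8272·57.41 + 784.0·598.0)/9056 = 104.2 µg/L.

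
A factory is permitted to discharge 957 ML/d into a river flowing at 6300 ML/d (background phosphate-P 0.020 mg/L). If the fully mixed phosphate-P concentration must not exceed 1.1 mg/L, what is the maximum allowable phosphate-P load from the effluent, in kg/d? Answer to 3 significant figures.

Mass balance at the limit: 6300·0.02000 + 957.0·Cₑ = 7257·1.1 → Cₑ = 8.210 mg/L.
957.0 ML/d = 11.08 m³/s. Load = 11.08 m³/s × 8.210 g/m³ × 86 400 s/d = 7857 kg/d.

7860 kg/d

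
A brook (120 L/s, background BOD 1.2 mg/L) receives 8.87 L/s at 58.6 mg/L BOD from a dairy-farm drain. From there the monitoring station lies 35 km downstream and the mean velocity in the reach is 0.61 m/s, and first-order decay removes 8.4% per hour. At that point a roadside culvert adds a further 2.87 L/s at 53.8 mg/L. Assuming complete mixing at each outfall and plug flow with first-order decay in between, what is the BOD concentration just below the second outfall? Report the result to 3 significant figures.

After mixing, C = (120.0·1.200 + 8.870·58.60) / 128.9 = 663.8/128.9 = 5.151 mg/L; combined flow 128.9 L/s.
Travel time t = 35·1000 / 0.61 = 57380 s = 15.94 h.
8.4%/h lost → k = −ln(1 − 0.084) = 0.08774 h⁻¹.
After decay, C = 5.151 × e^(−kt) = 5.151 × 0.2470 = 1.272 mg/L.
At the second outfall, C = (128.9·1.272 + 2.870·53.80) / (128.9 + 2.870) = 2.417 mg/L.

2.42 mg/L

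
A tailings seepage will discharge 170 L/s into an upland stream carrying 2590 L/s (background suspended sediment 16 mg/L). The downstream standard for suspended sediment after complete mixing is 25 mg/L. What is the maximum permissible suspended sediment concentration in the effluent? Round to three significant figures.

162 mg/L

At the limit, (Qr·Cr + Qe·Cₑ)/(Qr + Qe) = 25:
Cₑ = (2760·25 − 2590·16.00) / 170.0 = 162.1 mg/L.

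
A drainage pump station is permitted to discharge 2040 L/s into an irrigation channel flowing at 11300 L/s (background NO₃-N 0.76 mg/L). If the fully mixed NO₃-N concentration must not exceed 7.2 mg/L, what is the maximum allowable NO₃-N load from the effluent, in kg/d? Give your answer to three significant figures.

Mass balance at the limit: 11300·0.7600 + 2040·Cₑ = 13340·7.2 → Cₑ = 42.87 mg/L.
2040 L/s = 2.040 m³/s. Load = 2.040 m³/s × 42.87 g/m³ × 86 400 s/d = 7557 kg/d.

7560 kg/d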